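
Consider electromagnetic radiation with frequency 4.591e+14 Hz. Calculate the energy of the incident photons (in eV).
1.8987 eV

Using E = hf:

E = hf = (6.626×10⁻³⁴ J·s)(4.591e+14 Hz)
E = 1.8987 eV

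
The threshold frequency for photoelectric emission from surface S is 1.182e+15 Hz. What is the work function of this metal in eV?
4.89 eV

At the threshold frequency, photon energy equals work function:
φ = hf₀

Calculating:
φ = (6.626×10⁻³⁴ J·s)(1.182e+15 Hz)
φ = 4.89 eV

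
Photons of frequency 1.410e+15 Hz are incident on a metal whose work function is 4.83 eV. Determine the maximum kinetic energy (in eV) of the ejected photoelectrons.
1.0013 eV

Using Einstein's photoelectric equation: KE_max = hf - φ

First, calculate the photon energy:
E_photon = hf = (6.626×10⁻³⁴ J·s)(1.410e+15 Hz)
E_photon = 5.8313 eV

Then, the maximum kinetic energy:
KE_max = E_photon - φ = 5.8313 eV - 4.83 eV = 1.0013 eV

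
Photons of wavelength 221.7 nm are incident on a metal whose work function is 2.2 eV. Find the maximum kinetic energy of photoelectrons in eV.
3.3924 eV

Using Einstein's photoelectric equation: KE_max = hf - φ = hc/λ - φ

First, calculate the photon energy:
E_photon = hc/λ = (6.626×10⁻³⁴ J·s)(3×10⁸ m/s) / (221.7×10⁻⁹ m)
E_photon = 5.5924 eV

Then, the maximum kinetic energy:
KE_max = E_photon - φ = 5.5924 eV - 2.2 eV = 3.3924 eV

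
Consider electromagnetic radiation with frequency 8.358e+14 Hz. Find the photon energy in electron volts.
3.4566 eV

Using E = hf:

E = hf = (6.626×10⁻³⁴ J·s)(8.358e+14 Hz)
E = 3.4566 eV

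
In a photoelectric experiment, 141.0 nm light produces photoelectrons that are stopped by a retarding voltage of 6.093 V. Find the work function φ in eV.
2.70 eV

The stopping potential gives the maximum kinetic energy: KE_max = eV_s = 6.093 eV

From Einstein's photoelectric equation: KE_max = hc/λ - φ
Rearranging: φ = hc/λ - KE_max

Calculate photon energy:
E_photon = hc/λ = (6.626×10⁻³⁴ J·s)(3×10⁸ m/s) / (141.0×10⁻⁹ m) = 8.7932 eV

Therefore:
φ = 8.7932 - 6.093 = 2.70 eV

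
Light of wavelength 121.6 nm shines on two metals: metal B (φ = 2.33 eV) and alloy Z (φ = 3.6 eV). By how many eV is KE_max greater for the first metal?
1.2700 eV

Using KE_max = hc/λ - φ for each metal:

Photon energy: E = hc/λ = 10.1961 eV

For metal B (φ₁ = 2.33 eV):
KE₁ = E - φ₁ = 10.1961 - 2.33 = 7.8661 eV

For alloy Z (φ₂ = 3.6 eV):
KE₂ = E - φ₂ = 10.1961 - 3.6 = 6.5961 eV

Difference:
ΔKE = KE₁ - KE₂ = 7.8661 - 6.5961 = 1.2700 eV

Note: The difference equals the difference in work functions: 3.6 - 2.33 = 1.27 eV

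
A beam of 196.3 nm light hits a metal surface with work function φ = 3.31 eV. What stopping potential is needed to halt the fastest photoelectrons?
3.0061 V

The stopping potential V_s satisfies: eV_s = KE_max

First, find KE_max using Einstein's equation:
E_photon = hc/λ = 6.3161 eV
KE_max = E_photon - φ = 6.3161 - 3.31 = 3.0061 eV

Since eV_s = KE_max:
V_s = KE_max/e = 3.0061 V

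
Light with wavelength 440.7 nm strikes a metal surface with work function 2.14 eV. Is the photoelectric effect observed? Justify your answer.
Yes

For photoemission, the photon energy must exceed the work function.

Photon energy: E = hc/λ = 2.8133 eV
Work function: φ = 2.14 eV

Since E_photon (2.8133 eV) > φ (2.14 eV), photoemission WILL occur.
The threshold wavelength is λ₀ = hc/φ = 579.4 nm.
Since 440.7 nm < 579.4 nm, the light has sufficient energy.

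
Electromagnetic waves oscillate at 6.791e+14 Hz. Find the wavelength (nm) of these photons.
441.46 nm

Using the wave equation: c = fλ

Solving for wavelength:
λ = c/f = (3×10⁸ m/s) / (6.791e+14 Hz)
λ = 441.46 nm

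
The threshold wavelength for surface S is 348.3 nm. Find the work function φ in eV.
3.56 eV

At the threshold wavelength, photon energy equals work function:
φ = hc/λ₀

Calculating:
φ = (6.626×10⁻³⁴ J·s)(3×10⁸ m/s) / (348.3×10⁻⁹ m)
φ = 3.56 eV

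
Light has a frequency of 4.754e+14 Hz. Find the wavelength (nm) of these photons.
630.61 nm

Using the wave equation: c = fλ

Solving for wavelength:
λ = c/f = (3×10⁸ m/s) / (4.754e+14 Hz)
λ = 630.61 nm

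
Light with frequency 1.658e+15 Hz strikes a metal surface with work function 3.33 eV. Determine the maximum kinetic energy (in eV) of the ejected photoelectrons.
3.5269 eV

Using Einstein's photoelectric equation: KE_max = hf - φ

First, calculate the photon energy:
E_photon = hf = (6.626×10⁻³⁴ J·s)(1.658e+15 Hz)
E_photon = 6.8569 eV

Then, the maximum kinetic energy:
KE_max = E_photon - φ = 6.8569 eV - 3.33 eV = 3.5269 eV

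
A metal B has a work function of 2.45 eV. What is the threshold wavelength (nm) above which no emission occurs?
506.06 nm

The threshold wavelength is when the photon energy equals the work function:
hc/λ₀ = φ

Solving for λ₀:
λ₀ = hc/φ = (6.626×10⁻³⁴ J·s)(3×10⁸ m/s) / (2.45 eV × 1.602×10⁻¹⁹ J/eV)
λ₀ = 506.06 nm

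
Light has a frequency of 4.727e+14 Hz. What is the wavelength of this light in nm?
634.21 nm

Using the wave equation: c = fλ

Solving for wavelength:
λ = c/f = (3×10⁸ m/s) / (4.727e+14 Hz)
λ = 634.21 nm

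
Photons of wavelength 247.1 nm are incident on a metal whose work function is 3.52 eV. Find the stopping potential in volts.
1.4976 V

The stopping potential V_s satisfies: eV_s = KE_max

First, find KE_max using Einstein's equation:
E_photon = hc/λ = 5.0176 eV
KE_max = E_photon - φ = 5.0176 - 3.52 = 1.4976 eV

Since eV_s = KE_max:
V_s = KE_max/e = 1.4976 V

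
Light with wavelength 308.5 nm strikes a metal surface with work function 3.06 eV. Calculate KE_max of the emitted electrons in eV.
0.9589 eV

Using Einstein's photoelectric equation: KE_max = hf - φ = hc/λ - φ

First, calculate the photon energy:
E_photon = hc/λ = (6.626×10⁻³⁴ J·s)(3×10⁸ m/s) / (308.5×10⁻⁹ m)
E_photon = 4.0189 eV

Then, the maximum kinetic energy:
KE_max = E_photon - φ = 4.0189 eV - 3.06 eV = 0.9589 eV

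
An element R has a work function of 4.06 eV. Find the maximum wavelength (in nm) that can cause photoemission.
305.38 nm

The threshold wavelength is when the photon energy equals the work function:
hc/λ₀ = φ

Solving for λ₀:
λ₀ = hc/φ = (6.626×10⁻³⁴ J·s)(3×10⁸ m/s) / (4.06 eV × 1.602×10⁻¹⁹ J/eV)
λ₀ = 305.38 nm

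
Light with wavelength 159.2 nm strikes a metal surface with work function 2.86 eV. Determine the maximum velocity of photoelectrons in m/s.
1.3166e+06 m/s

First, find the maximum kinetic energy:
E_photon = hc/λ = 7.7880 eV
KE_max = E_photon - φ = 7.7880 - 2.86 = 4.9280 eV

Convert to Joules: KE_max = 4.9280 × 1.602×10⁻¹⁹ J = 7.8954e-19 J

Then use KE = ½mv² to find velocity:
v = √(2·KE/m) = √(2 × 7.8954e-19 J / 9.109e-31 kg)
v = 1.3166e+06 m/s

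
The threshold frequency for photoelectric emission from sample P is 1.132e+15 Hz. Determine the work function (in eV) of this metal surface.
4.68 eV

At the threshold frequency, photon energy equals work function:
φ = hf₀

Calculating:
φ = (6.626×10⁻³⁴ J·s)(1.132e+15 Hz)
φ = 4.68 eV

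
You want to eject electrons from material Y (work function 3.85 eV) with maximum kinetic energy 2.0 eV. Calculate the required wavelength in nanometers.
211.94 nm

From Einstein's equation: KE_max = hc/λ - φ

Rearranging for λ:
hc/λ = KE_max + φ
λ = hc/(KE_max + φ)

Required photon energy:
E_photon = KE_max + φ = 2.0 + 3.85 = 5.85 eV

Required wavelength:
λ = hc/E_photon = (6.626×10⁻³⁴)(3×10⁸) / (5.85 × 1.602×10⁻¹⁹)
λ = 211.94 nm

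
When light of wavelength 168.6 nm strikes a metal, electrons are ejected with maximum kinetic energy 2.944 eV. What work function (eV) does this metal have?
4.41 eV

From Einstein's photoelectric equation: KE_max = hf - φ = hc/λ - φ

Rearranging for φ:
φ = hc/λ - KE_max

Calculate photon energy:
E_photon = hc/λ = 7.3537 eV

Therefore:
φ = 7.3537 - 2.944 = 4.41 eV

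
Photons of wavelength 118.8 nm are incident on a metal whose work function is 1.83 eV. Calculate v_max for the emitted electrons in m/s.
1.7399e+06 m/s

First, find the maximum kinetic energy:
E_photon = hc/λ = 10.4364 eV
KE_max = E_photon - φ = 10.4364 - 1.83 = 8.6064 eV

Convert to Joules: KE_max = 8.6064 × 1.602×10⁻¹⁹ J = 1.3789e-18 J

Then use KE = ½mv² to find velocity:
v = √(2·KE/m) = √(2 × 1.3789e-18 J / 9.109e-31 kg)
v = 1.7399e+06 m/s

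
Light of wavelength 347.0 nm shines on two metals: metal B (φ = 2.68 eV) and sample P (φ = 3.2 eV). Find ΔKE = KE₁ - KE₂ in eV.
0.5200 eV

Using KE_max = hc/λ - φ for each metal:

Photon energy: E = hc/λ = 3.5730 eV

For metal B (φ₁ = 2.68 eV):
KE₁ = E - φ₁ = 3.5730 - 2.68 = 0.8930 eV

For sample P (φ₂ = 3.2 eV):
KE₂ = E - φ₂ = 3.5730 - 3.2 = 0.3730 eV

Difference:
ΔKE = KE₁ - KE₂ = 0.8930 - 0.3730 = 0.5200 eV

Note: The difference equals the difference in work functions: 3.2 - 2.68 = 0.52 eV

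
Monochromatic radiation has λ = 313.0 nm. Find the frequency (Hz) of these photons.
9.5780e+14 Hz

Using the wave equation: c = fλ

Solving for frequency:
f = c/λ = (3×10⁸ m/s) / (313.0×10⁻⁹ m)
f = 9.5780e+14 Hz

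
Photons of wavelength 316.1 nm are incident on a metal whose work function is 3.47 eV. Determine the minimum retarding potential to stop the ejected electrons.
0.4523 V

The stopping potential V_s satisfies: eV_s = KE_max

First, find KE_max using Einstein's equation:
E_photon = hc/λ = 3.9223 eV
KE_max = E_photon - φ = 3.9223 - 3.47 = 0.4523 eV

Since eV_s = KE_max:
V_s = KE_max/e = 0.4523 V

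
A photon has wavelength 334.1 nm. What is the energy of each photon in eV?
3.7110 eV

Using E = hf = hc/λ:

E = hc/λ = (6.626×10⁻³⁴ J·s)(3×10⁸ m/s) / (334.1×10⁻⁹ m)
E = 3.7110 eV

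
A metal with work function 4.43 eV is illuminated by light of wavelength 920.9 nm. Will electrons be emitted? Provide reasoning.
No

For photoemission, the photon energy must exceed the work function.

Photon energy: E = hc/λ = 1.3463 eV
Work function: φ = 4.43 eV

Since E_photon (1.3463 eV) < φ (4.43 eV), photoemission will NOT occur.
The threshold wavelength is λ₀ = hc/φ = 279.9 nm.
Since 920.9 nm > 279.9 nm, the photons lack sufficient energy.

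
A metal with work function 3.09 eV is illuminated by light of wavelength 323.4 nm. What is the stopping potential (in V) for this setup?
0.7438 V

The stopping potential V_s satisfies: eV_s = KE_max

First, find KE_max using Einstein's equation:
E_photon = hc/λ = 3.8338 eV
KE_max = E_photon - φ = 3.8338 - 3.09 = 0.7438 eV

Since eV_s = KE_max:
V_s = KE_max/e = 0.7438 V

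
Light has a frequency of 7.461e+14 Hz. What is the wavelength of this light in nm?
401.81 nm

Using the wave equation: c = fλ

Solving for wavelength:
λ = c/f = (3×10⁸ m/s) / (7.461e+14 Hz)
λ = 401.81 nm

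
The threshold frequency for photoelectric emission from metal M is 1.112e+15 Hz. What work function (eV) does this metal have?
4.60 eV

At the threshold frequency, photon energy equals work function:
φ = hf₀

Calculating:
φ = (6.626×10⁻³⁴ J·s)(1.112e+15 Hz)
φ = 4.60 eV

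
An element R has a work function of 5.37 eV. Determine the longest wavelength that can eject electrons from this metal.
230.88 nm

The threshold wavelength is when the photon energy equals the work function:
hc/λ₀ = φ

Solving for λ₀:
λ₀ = hc/φ = (6.626×10⁻³⁴ J·s)(3×10⁸ m/s) / (5.37 eV × 1.602×10⁻¹⁹ J/eV)
λ₀ = 230.88 nm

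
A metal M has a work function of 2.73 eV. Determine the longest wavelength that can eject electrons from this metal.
454.15 nm

The threshold wavelength is when the photon energy equals the work function:
hc/λ₀ = φ

Solving for λ₀:
λ₀ = hc/φ = (6.626×10⁻³⁴ J·s)(3×10⁸ m/s) / (2.73 eV × 1.602×10⁻¹⁹ J/eV)
λ₀ = 454.15 nm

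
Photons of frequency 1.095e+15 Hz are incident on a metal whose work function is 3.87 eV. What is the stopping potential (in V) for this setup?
0.6586 V

The stopping potential V_s satisfies: eV_s = KE_max

First, find KE_max using Einstein's equation:
E_photon = hf = (6.626×10⁻³⁴ J·s)(1.095e+15 Hz) = 4.5286 eV
KE_max = E_photon - φ = 4.5286 - 3.87 = 0.6586 eV

Since eV_s = KE_max:
V_s = KE_max/e = 0.6586 V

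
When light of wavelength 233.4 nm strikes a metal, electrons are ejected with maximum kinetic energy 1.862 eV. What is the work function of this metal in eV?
3.45 eV

From Einstein's photoelectric equation: KE_max = hf - φ = hc/λ - φ

Rearranging for φ:
φ = hc/λ - KE_max

Calculate photon energy:
E_photon = hc/λ = 5.3121 eV

Therefore:
φ = 5.3121 - 1.862 = 3.45 eV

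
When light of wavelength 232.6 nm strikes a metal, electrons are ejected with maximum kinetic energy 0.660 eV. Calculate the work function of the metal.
4.67 eV

From Einstein's photoelectric equation: KE_max = hf - φ = hc/λ - φ

Rearranging for φ:
φ = hc/λ - KE_max

Calculate photon energy:
E_photon = hc/λ = 5.3304 eV

Therefore:
φ = 5.3304 - 0.660 = 4.67 eV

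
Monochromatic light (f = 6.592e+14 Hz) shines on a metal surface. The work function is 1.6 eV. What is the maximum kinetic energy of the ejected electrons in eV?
1.1262 eV

Using Einstein's photoelectric equation: KE_max = hf - φ

First, calculate the photon energy:
E_photon = hf = (6.626×10⁻³⁴ J·s)(6.592e+14 Hz)
E_photon = 2.7262 eV

Then, the maximum kinetic energy:
KE_max = E_photon - φ = 2.7262 eV - 1.6 eV = 1.1262 eV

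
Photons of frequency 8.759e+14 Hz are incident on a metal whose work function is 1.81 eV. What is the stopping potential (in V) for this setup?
1.8124 V

The stopping potential V_s satisfies: eV_s = KE_max

First, find KE_max using Einstein's equation:
E_photon = hf = (6.626×10⁻³⁴ J·s)(8.759e+14 Hz) = 3.6224 eV
KE_max = E_photon - φ = 3.6224 - 1.81 = 1.8124 eV

Since eV_s = KE_max:
V_s = KE_max/e = 1.8124 V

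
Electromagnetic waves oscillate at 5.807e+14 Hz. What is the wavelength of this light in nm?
516.26 nm

Using the wave equation: c = fλ

Solving for wavelength:
λ = c/f = (3×10⁸ m/s) / (5.807e+14 Hz)
λ = 516.26 nm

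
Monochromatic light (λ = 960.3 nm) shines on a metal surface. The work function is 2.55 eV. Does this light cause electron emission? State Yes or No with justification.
No

For photoemission, the photon energy must exceed the work function.

Photon energy: E = hc/λ = 1.2911 eV
Work function: φ = 2.55 eV

Since E_photon (1.2911 eV) < φ (2.55 eV), photoemission will NOT occur.
The threshold wavelength is λ₀ = hc/φ = 486.2 nm.
Since 960.3 nm > 486.2 nm, the photons lack sufficient energy.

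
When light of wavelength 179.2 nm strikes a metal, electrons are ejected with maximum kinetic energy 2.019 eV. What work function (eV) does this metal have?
4.90 eV

From Einstein's photoelectric equation: KE_max = hf - φ = hc/λ - φ

Rearranging for φ:
φ = hc/λ - KE_max

Calculate photon energy:
E_photon = hc/λ = 6.9188 eV

Therefore:
φ = 6.9188 - 2.019 = 4.90 eV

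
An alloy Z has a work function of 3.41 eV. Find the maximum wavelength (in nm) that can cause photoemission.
363.59 nm

The threshold wavelength is when the photon energy equals the work function:
hc/λ₀ = φ

Solving for λ₀:
λ₀ = hc/φ = (6.626×10⁻³⁴ J·s)(3×10⁸ m/s) / (3.41 eV × 1.602×10⁻¹⁹ J/eV)
λ₀ = 363.59 nm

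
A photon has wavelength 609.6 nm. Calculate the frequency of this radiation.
4.9179e+14 Hz

Using the wave equation: c = fλ

Solving for frequency:
f = c/λ = (3×10⁸ m/s) / (609.6×10⁻⁹ m)
f = 4.9179e+14 Hz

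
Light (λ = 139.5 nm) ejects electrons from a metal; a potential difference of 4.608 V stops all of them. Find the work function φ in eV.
4.28 eV

The stopping potential gives the maximum kinetic energy: KE_max = eV_s = 4.608 eV

From Einstein's photoelectric equation: KE_max = hc/λ - φ
Rearranging: φ = hc/λ - KE_max

Calculate photon energy:
E_photon = hc/λ = (6.626×10⁻³⁴ J·s)(3×10⁸ m/s) / (139.5×10⁻⁹ m) = 8.8878 eV

Therefore:
φ = 8.8878 - 4.608 = 4.28 eV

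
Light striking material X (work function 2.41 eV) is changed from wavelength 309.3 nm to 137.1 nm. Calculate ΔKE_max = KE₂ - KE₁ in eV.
5.0348 eV

Using Einstein's equation: KE_max = hc/λ - φ

For λ₁ = 309.3 nm:
KE₁ = hc/λ₁ - φ = 4.0085 - 2.41 = 1.5985 eV

For λ₂ = 137.1 nm:
KE₂ = hc/λ₂ - φ = 9.0433 - 2.41 = 6.6333 eV

Change in KE:
ΔKE = KE₂ - KE₁ = 6.6333 - 1.5985 = 5.0348 eV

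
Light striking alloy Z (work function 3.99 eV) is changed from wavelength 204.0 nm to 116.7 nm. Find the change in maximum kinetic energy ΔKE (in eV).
4.5465 eV

Using Einstein's equation: KE_max = hc/λ - φ

For λ₁ = 204.0 nm:
KE₁ = hc/λ₁ - φ = 6.0777 - 3.99 = 2.0877 eV

For λ₂ = 116.7 nm:
KE₂ = hc/λ₂ - φ = 10.6242 - 3.99 = 6.6342 eV

Change in KE:
ΔKE = KE₂ - KE₁ = 6.6342 - 2.0877 = 4.5465 eV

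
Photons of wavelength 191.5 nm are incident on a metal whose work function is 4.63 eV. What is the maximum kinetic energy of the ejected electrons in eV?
1.8444 eV

Using Einstein's photoelectric equation: KE_max = hf - φ = hc/λ - φ

First, calculate the photon energy:
E_photon = hc/λ = (6.626×10⁻³⁴ J·s)(3×10⁸ m/s) / (191.5×10⁻⁹ m)
E_photon = 6.4744 eV

Then, the maximum kinetic energy:
KE_max = E_photon - φ = 6.4744 eV - 4.63 eV = 1.8444 eV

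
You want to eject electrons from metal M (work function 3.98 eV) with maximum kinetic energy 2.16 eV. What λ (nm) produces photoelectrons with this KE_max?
201.93 nm

From Einstein's equation: KE_max = hc/λ - φ

Rearranging for λ:
hc/λ = KE_max + φ
λ = hc/(KE_max + φ)

Required photon energy:
E_photon = KE_max + φ = 2.16 + 3.98 = 6.14 eV

Required wavelength:
λ = hc/E_photon = (6.626×10⁻³⁴)(3×10⁸) / (6.14 × 1.602×10⁻¹⁹)
λ = 201.93 nm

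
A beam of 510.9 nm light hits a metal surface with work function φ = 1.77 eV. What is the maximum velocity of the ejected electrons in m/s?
4.8066e+05 m/s

First, find the maximum kinetic energy:
E_photon = hc/λ = 2.4268 eV
KE_max = E_photon - φ = 2.4268 - 1.77 = 0.6568 eV

Convert to Joules: KE_max = 0.6568 × 1.602×10⁻¹⁹ J = 1.0523e-19 J

Then use KE = ½mv² to find velocity:
v = √(2·KE/m) = √(2 × 1.0523e-19 J / 9.109e-31 kg)
v = 4.8066e+05 m/s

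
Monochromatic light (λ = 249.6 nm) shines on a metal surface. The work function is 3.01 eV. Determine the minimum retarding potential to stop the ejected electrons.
1.9573 V

The stopping potential V_s satisfies: eV_s = KE_max

First, find KE_max using Einstein's equation:
E_photon = hc/λ = 4.9673 eV
KE_max = E_photon - φ = 4.9673 - 3.01 = 1.9573 eV

Since eV_s = KE_max:
V_s = KE_max/e = 1.9573 V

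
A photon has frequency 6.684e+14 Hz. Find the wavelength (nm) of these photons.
448.52 nm

Using the wave equation: c = fλ

Solving for wavelength:
λ = c/f = (3×10⁸ m/s) / (6.684e+14 Hz)
λ = 448.52 nm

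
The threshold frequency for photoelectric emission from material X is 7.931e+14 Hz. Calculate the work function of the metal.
3.28 eV

At the threshold frequency, photon energy equals work function:
φ = hf₀

Calculating:
φ = (6.626×10⁻³⁴ J·s)(7.931e+14 Hz)
φ = 3.28 eV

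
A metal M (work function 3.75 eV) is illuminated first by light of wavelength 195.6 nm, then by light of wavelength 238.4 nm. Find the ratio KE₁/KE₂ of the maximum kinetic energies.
1.7844

Using Einstein's equation: KE_max = hc/λ - φ

For λ₁ = 195.6 nm:
E₁ = hc/λ₁ = 6.3387 eV
KE₁ = E₁ - φ = 6.3387 - 3.75 = 2.5887 eV

For λ₂ = 238.4 nm:
E₂ = hc/λ₂ = 5.2007 eV
KE₂ = E₂ - φ = 5.2007 - 3.75 = 1.4507 eV

Ratio: KE₁/KE₂ = 2.5887/1.4507 = 1.7844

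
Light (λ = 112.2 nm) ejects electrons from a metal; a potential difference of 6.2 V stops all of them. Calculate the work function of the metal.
4.85 eV

The stopping potential gives the maximum kinetic energy: KE_max = eV_s = 6.2 eV

From Einstein's photoelectric equation: KE_max = hc/λ - φ
Rearranging: φ = hc/λ - KE_max

Calculate photon energy:
E_photon = hc/λ = (6.626×10⁻³⁴ J·s)(3×10⁸ m/s) / (112.2×10⁻⁹ m) = 11.0503 eV

Therefore:
φ = 11.0503 - 6.2 = 4.85 eV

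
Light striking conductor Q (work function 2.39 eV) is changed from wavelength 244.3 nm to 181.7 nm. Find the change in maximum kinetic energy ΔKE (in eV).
1.7485 eV

Using Einstein's equation: KE_max = hc/λ - φ

For λ₁ = 244.3 nm:
KE₁ = hc/λ₁ - φ = 5.0751 - 2.39 = 2.6851 eV

For λ₂ = 181.7 nm:
KE₂ = hc/λ₂ - φ = 6.8236 - 2.39 = 4.4336 eV

Change in KE:
ΔKE = KE₂ - KE₁ = 4.4336 - 2.6851 = 1.7485 eV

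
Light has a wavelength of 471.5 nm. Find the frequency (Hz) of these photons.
6.3583e+14 Hz

Using the wave equation: c = fλ

Solving for frequency:
f = c/λ = (3×10⁸ m/s) / (471.5×10⁻⁹ m)
f = 6.3583e+14 Hz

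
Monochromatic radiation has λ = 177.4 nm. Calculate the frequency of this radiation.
1.6899e+15 Hz

Using the wave equation: c = fλ

Solving for frequency:
f = c/λ = (3×10⁸ m/s) / (177.4×10⁻⁹ m)
f = 1.6899e+15 Hz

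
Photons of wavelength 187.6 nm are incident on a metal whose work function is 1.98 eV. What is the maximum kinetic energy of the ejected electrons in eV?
4.6290 eV

Using Einstein's photoelectric equation: KE_max = hf - φ = hc/λ - φ

First, calculate the photon energy:
E_photon = hc/λ = (6.626×10⁻³⁴ J·s)(3×10⁸ m/s) / (187.6×10⁻⁹ m)
E_photon = 6.6090 eV

Then, the maximum kinetic energy:
KE_max = E_photon - φ = 6.6090 eV - 1.98 eV = 4.6290 eV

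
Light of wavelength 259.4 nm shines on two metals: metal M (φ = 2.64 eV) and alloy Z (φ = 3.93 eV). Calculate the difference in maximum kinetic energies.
1.2900 eV

Using KE_max = hc/λ - φ for each metal:

Photon energy: E = hc/λ = 4.7797 eV

For metal M (φ₁ = 2.64 eV):
KE₁ = E - φ₁ = 4.7797 - 2.64 = 2.1397 eV

For alloy Z (φ₂ = 3.93 eV):
KE₂ = E - φ₂ = 4.7797 - 3.93 = 0.8497 eV

Difference:
ΔKE = KE₁ - KE₂ = 2.1397 - 0.8497 = 1.2900 eV

Note: The difference equals the difference in work functions: 3.93 - 2.64 = 1.29 eV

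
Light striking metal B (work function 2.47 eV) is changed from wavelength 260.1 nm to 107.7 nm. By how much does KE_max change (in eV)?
6.7452 eV

Using Einstein's equation: KE_max = hc/λ - φ

For λ₁ = 260.1 nm:
KE₁ = hc/λ₁ - φ = 4.7668 - 2.47 = 2.2968 eV

For λ₂ = 107.7 nm:
KE₂ = hc/λ₂ - φ = 11.5120 - 2.47 = 9.0420 eV

Change in KE:
ΔKE = KE₂ - KE₁ = 9.0420 - 2.2968 = 6.7452 eV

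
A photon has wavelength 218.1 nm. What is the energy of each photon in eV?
5.6847 eV

Using E = hf = hc/λ:

E = hc/λ = (6.626×10⁻³⁴ J·s)(3×10⁸ m/s) / (218.1×10⁻⁹ m)
E = 5.6847 eV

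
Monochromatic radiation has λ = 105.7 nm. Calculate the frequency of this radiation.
2.8363e+15 Hz

Using the wave equation: c = fλ

Solving for frequency:
f = c/λ = (3×10⁸ m/s) / (105.7×10⁻⁹ m)
f = 2.8363e+15 Hz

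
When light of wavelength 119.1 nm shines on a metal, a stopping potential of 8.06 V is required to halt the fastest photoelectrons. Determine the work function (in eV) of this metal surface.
2.35 eV

The stopping potential gives the maximum kinetic energy: KE_max = eV_s = 8.06 eV

From Einstein's photoelectric equation: KE_max = hc/λ - φ
Rearranging: φ = hc/λ - KE_max

Calculate photon energy:
E_photon = hc/λ = (6.626×10⁻³⁴ J·s)(3×10⁸ m/s) / (119.1×10⁻⁹ m) = 10.4101 eV

Therefore:
φ = 10.4101 - 8.06 = 2.35 eV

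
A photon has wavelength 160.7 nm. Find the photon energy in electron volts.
7.7153 eV

Using E = hf = hc/λ:

E = hc/λ = (6.626×10⁻³⁴ J·s)(3×10⁸ m/s) / (160.7×10⁻⁹ m)
E = 7.7153 eV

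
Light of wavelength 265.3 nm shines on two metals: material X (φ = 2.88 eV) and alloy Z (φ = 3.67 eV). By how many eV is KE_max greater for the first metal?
0.7900 eV

Using KE_max = hc/λ - φ for each metal:

Photon energy: E = hc/λ = 4.6734 eV

For material X (φ₁ = 2.88 eV):
KE₁ = E - φ₁ = 4.6734 - 2.88 = 1.7934 eV

For alloy Z (φ₂ = 3.67 eV):
KE₂ = E - φ₂ = 4.6734 - 3.67 = 1.0034 eV

Difference:
ΔKE = KE₁ - KE₂ = 1.7934 - 1.0034 = 0.7900 eV

Note: The difference equals the difference in work functions: 3.67 - 2.88 = 0.79 eV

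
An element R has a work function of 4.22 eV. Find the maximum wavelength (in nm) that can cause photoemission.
293.80 nm

The threshold wavelength is when the photon energy equals the work function:
hc/λ₀ = φ

Solving for λ₀:
λ₀ = hc/φ = (6.626×10⁻³⁴ J·s)(3×10⁸ m/s) / (4.22 eV × 1.602×10⁻¹⁹ J/eV)
λ₀ = 293.80 nm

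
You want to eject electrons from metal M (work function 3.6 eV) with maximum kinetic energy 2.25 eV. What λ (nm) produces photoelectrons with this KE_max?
211.94 nm

From Einstein's equation: KE_max = hc/λ - φ

Rearranging for λ:
hc/λ = KE_max + φ
λ = hc/(KE_max + φ)

Required photon energy:
E_photon = KE_max + φ = 2.25 + 3.6 = 5.85 eV

Required wavelength:
λ = hc/E_photon = (6.626×10⁻³⁴)(3×10⁸) / (5.85 × 1.602×10⁻¹⁹)
λ = 211.94 nm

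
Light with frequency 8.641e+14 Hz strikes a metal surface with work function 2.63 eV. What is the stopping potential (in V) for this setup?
0.9436 V

The stopping potential V_s satisfies: eV_s = KE_max

First, find KE_max using Einstein's equation:
E_photon = hf = (6.626×10⁻³⁴ J·s)(8.641e+14 Hz) = 3.5736 eV
KE_max = E_photon - φ = 3.5736 - 2.63 = 0.9436 eV

Since eV_s = KE_max:
V_s = KE_max/e = 0.9436 V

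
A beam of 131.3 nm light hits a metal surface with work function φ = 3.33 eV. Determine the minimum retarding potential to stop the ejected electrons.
6.1128 V

The stopping potential V_s satisfies: eV_s = KE_max

First, find KE_max using Einstein's equation:
E_photon = hc/λ = 9.4428 eV
KE_max = E_photon - φ = 9.4428 - 3.33 = 6.1128 eV

Since eV_s = KE_max:
V_s = KE_max/e = 6.1128 V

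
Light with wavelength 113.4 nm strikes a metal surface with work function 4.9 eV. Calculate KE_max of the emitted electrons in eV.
6.0334 eV

Using Einstein's photoelectric equation: KE_max = hf - φ = hc/λ - φ

First, calculate the photon energy:
E_photon = hc/λ = (6.626×10⁻³⁴ J·s)(3×10⁸ m/s) / (113.4×10⁻⁹ m)
E_photon = 10.9334 eV

Then, the maximum kinetic energy:
KE_max = E_photon - φ = 10.9334 eV - 4.9 eV = 6.0334 eV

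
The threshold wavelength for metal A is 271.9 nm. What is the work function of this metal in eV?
4.56 eV

At the threshold wavelength, photon energy equals work function:
φ = hc/λ₀

Calculating:
φ = (6.626×10⁻³⁴ J·s)(3×10⁸ m/s) / (271.9×10⁻⁹ m)
φ = 4.56 eV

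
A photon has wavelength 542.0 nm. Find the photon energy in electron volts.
2.2875 eV

Using E = hf = hc/λ:

E = hc/λ = (6.626×10⁻³⁴ J·s)(3×10⁸ m/s) / (542.0×10⁻⁹ m)
E = 2.2875 eV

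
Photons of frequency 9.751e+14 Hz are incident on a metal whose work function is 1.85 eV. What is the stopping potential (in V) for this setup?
2.1827 V

The stopping potential V_s satisfies: eV_s = KE_max

First, find KE_max using Einstein's equation:
E_photon = hf = (6.626×10⁻³⁴ J·s)(9.751e+14 Hz) = 4.0327 eV
KE_max = E_photon - φ = 4.0327 - 1.85 = 2.1827 eV

Since eV_s = KE_max:
V_s = KE_max/e = 2.1827 V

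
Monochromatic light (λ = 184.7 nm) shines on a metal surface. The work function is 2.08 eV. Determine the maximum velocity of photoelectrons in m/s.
1.2766e+06 m/s

First, find the maximum kinetic energy:
E_photon = hc/λ = 6.7127 eV
KE_max = E_photon - φ = 6.7127 - 2.08 = 4.6327 eV

Convert to Joules: KE_max = 4.6327 × 1.602×10⁻¹⁹ J = 7.4225e-19 J

Then use KE = ½mv² to find velocity:
v = √(2·KE/m) = √(2 × 7.4225e-19 J / 9.109e-31 kg)
v = 1.2766e+06 m/s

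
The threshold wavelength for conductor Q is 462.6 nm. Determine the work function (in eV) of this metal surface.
2.68 eV

At the threshold wavelength, photon energy equals work function:
φ = hc/λ₀

Calculating:
φ = (6.626×10⁻³⁴ J·s)(3×10⁸ m/s) / (462.6×10⁻⁹ m)
φ = 2.68 eV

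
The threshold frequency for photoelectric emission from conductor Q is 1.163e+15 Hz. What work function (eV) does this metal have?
4.81 eV

At the threshold frequency, photon energy equals work function:
φ = hf₀

Calculating:
φ = (6.626×10⁻³⁴ J·s)(1.163e+15 Hz)
φ = 4.81 eV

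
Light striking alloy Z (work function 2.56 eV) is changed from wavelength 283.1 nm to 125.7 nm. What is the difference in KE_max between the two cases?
5.4840 eV

Using Einstein's equation: KE_max = hc/λ - φ

For λ₁ = 283.1 nm:
KE₁ = hc/λ₁ - φ = 4.3795 - 2.56 = 1.8195 eV

For λ₂ = 125.7 nm:
KE₂ = hc/λ₂ - φ = 9.8635 - 2.56 = 7.3035 eV

Change in KE:
ΔKE = KE₂ - KE₁ = 7.3035 - 1.8195 = 5.4840 eV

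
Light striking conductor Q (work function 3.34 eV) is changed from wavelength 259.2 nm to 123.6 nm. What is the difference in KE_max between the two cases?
5.2477 eV

Using Einstein's equation: KE_max = hc/λ - φ

For λ₁ = 259.2 nm:
KE₁ = hc/λ₁ - φ = 4.7833 - 3.34 = 1.4433 eV

For λ₂ = 123.6 nm:
KE₂ = hc/λ₂ - φ = 10.0311 - 3.34 = 6.6911 eV

Change in KE:
ΔKE = KE₂ - KE₁ = 6.6911 - 1.4433 = 5.2477 eV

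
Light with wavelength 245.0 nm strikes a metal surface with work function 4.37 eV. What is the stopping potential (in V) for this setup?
0.6906 V

The stopping potential V_s satisfies: eV_s = KE_max

First, find KE_max using Einstein's equation:
E_photon = hc/λ = 5.0606 eV
KE_max = E_photon - φ = 5.0606 - 4.37 = 0.6906 eV

Since eV_s = KE_max:
V_s = KE_max/e = 0.6906 V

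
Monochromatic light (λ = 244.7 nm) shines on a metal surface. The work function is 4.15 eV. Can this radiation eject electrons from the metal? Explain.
Yes

For photoemission, the photon energy must exceed the work function.

Photon energy: E = hc/λ = 5.0668 eV
Work function: φ = 4.15 eV

Since E_photon (5.0668 eV) > φ (4.15 eV), photoemission WILL occur.
The threshold wavelength is λ₀ = hc/φ = 298.8 nm.
Since 244.7 nm < 298.8 nm, the light has sufficient energy.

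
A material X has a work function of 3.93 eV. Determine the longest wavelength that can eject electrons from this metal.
315.48 nm

The threshold wavelength is when the photon energy equals the work function:
hc/λ₀ = φ

Solving for λ₀:
λ₀ = hc/φ = (6.626×10⁻³⁴ J·s)(3×10⁸ m/s) / (3.93 eV × 1.602×10⁻¹⁹ J/eV)
λ₀ = 315.48 nm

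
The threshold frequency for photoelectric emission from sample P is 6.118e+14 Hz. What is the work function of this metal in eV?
2.53 eV

At the threshold frequency, photon energy equals work function:
φ = hf₀

Calculating:
φ = (6.626×10⁻³⁴ J·s)(6.118e+14 Hz)
φ = 2.53 eV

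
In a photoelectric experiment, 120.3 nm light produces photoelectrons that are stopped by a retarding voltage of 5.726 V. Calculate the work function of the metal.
4.58 eV

The stopping potential gives the maximum kinetic energy: KE_max = eV_s = 5.726 eV

From Einstein's photoelectric equation: KE_max = hc/λ - φ
Rearranging: φ = hc/λ - KE_max

Calculate photon energy:
E_photon = hc/λ = (6.626×10⁻³⁴ J·s)(3×10⁸ m/s) / (120.3×10⁻⁹ m) = 10.3063 eV

Therefore:
φ = 10.3063 - 5.726 = 4.58 eV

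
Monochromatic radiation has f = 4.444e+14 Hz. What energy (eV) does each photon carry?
1.8379 eV

Using E = hf:

E = hf = (6.626×10⁻³⁴ J·s)(4.444e+14 Hz)
E = 1.8379 eV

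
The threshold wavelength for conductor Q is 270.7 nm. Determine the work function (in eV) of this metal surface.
4.58 eV

At the threshold wavelength, photon energy equals work function:
φ = hc/λ₀

Calculating:
φ = (6.626×10⁻³⁴ J·s)(3×10⁸ m/s) / (270.7×10⁻⁹ m)
φ = 4.58 eV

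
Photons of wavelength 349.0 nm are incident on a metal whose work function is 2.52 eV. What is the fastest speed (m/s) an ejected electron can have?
6.0267e+05 m/s

First, find the maximum kinetic energy:
E_photon = hc/λ = 3.5526 eV
KE_max = E_photon - φ = 3.5526 - 2.52 = 1.0326 eV

Convert to Joules: KE_max = 1.0326 × 1.602×10⁻¹⁹ J = 1.6543e-19 J

Then use KE = ½mv² to find velocity:
v = √(2·KE/m) = √(2 × 1.6543e-19 J / 9.109e-31 kg)
v = 6.0267e+05 m/s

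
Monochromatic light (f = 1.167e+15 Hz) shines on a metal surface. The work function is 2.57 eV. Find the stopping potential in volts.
2.2563 V

The stopping potential V_s satisfies: eV_s = KE_max

First, find KE_max using Einstein's equation:
E_photon = hf = (6.626×10⁻³⁴ J·s)(1.167e+15 Hz) = 4.8263 eV
KE_max = E_photon - φ = 4.8263 - 2.57 = 2.2563 eV

Since eV_s = KE_max:
V_s = KE_max/e = 2.2563 V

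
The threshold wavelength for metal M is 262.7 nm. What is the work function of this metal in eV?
4.72 eV

At the threshold wavelength, photon energy equals work function:
φ = hc/λ₀

Calculating:
φ = (6.626×10⁻³⁴ J·s)(3×10⁸ m/s) / (262.7×10⁻⁹ m)
φ = 4.72 eV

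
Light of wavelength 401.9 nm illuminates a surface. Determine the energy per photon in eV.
3.0850 eV

Using E = hf = hc/λ:

E = hc/λ = (6.626×10⁻³⁴ J·s)(3×10⁸ m/s) / (401.9×10⁻⁹ m)
E = 3.0850 eV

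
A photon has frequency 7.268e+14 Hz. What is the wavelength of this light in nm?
412.48 nm

Using the wave equation: c = fλ

Solving for wavelength:
λ = c/f = (3×10⁸ m/s) / (7.268e+14 Hz)
λ = 412.48 nm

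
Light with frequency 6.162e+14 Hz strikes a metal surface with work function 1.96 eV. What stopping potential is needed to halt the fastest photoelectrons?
0.5884 V

The stopping potential V_s satisfies: eV_s = KE_max

First, find KE_max using Einstein's equation:
E_photon = hf = (6.626×10⁻³⁴ J·s)(6.162e+14 Hz) = 2.5484 eV
KE_max = E_photon - φ = 2.5484 - 1.96 = 0.5884 eV

Since eV_s = KE_max:
V_s = KE_max/e = 0.5884 V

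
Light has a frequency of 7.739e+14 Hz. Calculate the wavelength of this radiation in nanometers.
387.38 nm

Using the wave equation: c = fλ

Solving for wavelength:
λ = c/f = (3×10⁸ m/s) / (7.739e+14 Hz)
λ = 387.38 nm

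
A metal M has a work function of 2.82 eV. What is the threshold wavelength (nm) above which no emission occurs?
439.66 nm

The threshold wavelength is when the photon energy equals the work function:
hc/λ₀ = φ

Solving for λ₀:
λ₀ = hc/φ = (6.626×10⁻³⁴ J·s)(3×10⁸ m/s) / (2.82 eV × 1.602×10⁻¹⁹ J/eV)
λ₀ = 439.66 nm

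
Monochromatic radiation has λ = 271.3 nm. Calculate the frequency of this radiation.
1.1050e+15 Hz

Using the wave equation: c = fλ

Solving for frequency:
f = c/λ = (3×10⁸ m/s) / (271.3×10⁻⁹ m)
f = 1.1050e+15 Hz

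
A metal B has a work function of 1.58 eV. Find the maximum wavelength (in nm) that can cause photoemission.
784.71 nm

The threshold wavelength is when the photon energy equals the work function:
hc/λ₀ = φ

Solving for λ₀:
λ₀ = hc/φ = (6.626×10⁻³⁴ J·s)(3×10⁸ m/s) / (1.58 eV × 1.602×10⁻¹⁹ J/eV)
λ₀ = 784.71 nm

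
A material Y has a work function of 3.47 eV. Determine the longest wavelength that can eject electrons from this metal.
357.30 nm

The threshold wavelength is when the photon energy equals the work function:
hc/λ₀ = φ

Solving for λ₀:
λ₀ = hc/φ = (6.626×10⁻³⁴ J·s)(3×10⁸ m/s) / (3.47 eV × 1.602×10⁻¹⁹ J/eV)
λ₀ = 357.30 nm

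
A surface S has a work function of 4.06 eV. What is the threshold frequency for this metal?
9.8170e+14 Hz

The threshold frequency is when the photon energy equals the work function:
hf₀ = φ

Solving for f₀:
f₀ = φ/h = (4.06 eV × 1.602×10⁻¹⁹ J/eV) / (6.626×10⁻³⁴ J·s)
f₀ = 9.8170e+14 Hz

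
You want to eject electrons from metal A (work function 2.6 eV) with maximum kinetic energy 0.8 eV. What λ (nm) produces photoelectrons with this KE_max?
364.66 nm

From Einstein's equation: KE_max = hc/λ - φ

Rearranging for λ:
hc/λ = KE_max + φ
λ = hc/(KE_max + φ)

Required photon energy:
E_photon = KE_max + φ = 0.8 + 2.6 = 3.40 eV

Required wavelength:
λ = hc/E_photon = (6.626×10⁻³⁴)(3×10⁸) / (3.40 × 1.602×10⁻¹⁹)
λ = 364.66 nm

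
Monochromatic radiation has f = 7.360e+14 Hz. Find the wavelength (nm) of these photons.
407.33 nm

Using the wave equation: c = fλ

Solving for wavelength:
λ = c/f = (3×10⁸ m/s) / (7.360e+14 Hz)
λ = 407.33 nm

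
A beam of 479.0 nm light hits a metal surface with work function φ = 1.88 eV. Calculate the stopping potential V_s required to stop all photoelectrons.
0.7084 V

The stopping potential V_s satisfies: eV_s = KE_max

First, find KE_max using Einstein's equation:
E_photon = hc/λ = 2.5884 eV
KE_max = E_photon - φ = 2.5884 - 1.88 = 0.7084 eV

Since eV_s = KE_max:
V_s = KE_max/e = 0.7084 V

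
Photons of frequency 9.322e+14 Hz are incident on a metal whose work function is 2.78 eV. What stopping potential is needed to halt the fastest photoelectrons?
1.0753 V

The stopping potential V_s satisfies: eV_s = KE_max

First, find KE_max using Einstein's equation:
E_photon = hf = (6.626×10⁻³⁴ J·s)(9.322e+14 Hz) = 3.8553 eV
KE_max = E_photon - φ = 3.8553 - 2.78 = 1.0753 eV

Since eV_s = KE_max:
V_s = KE_max/e = 1.0753 V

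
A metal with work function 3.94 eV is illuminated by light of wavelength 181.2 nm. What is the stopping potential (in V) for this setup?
2.9024 V

The stopping potential V_s satisfies: eV_s = KE_max

First, find KE_max using Einstein's equation:
E_photon = hc/λ = 6.8424 eV
KE_max = E_photon - φ = 6.8424 - 3.94 = 2.9024 eV

Since eV_s = KE_max:
V_s = KE_max/e = 2.9024 V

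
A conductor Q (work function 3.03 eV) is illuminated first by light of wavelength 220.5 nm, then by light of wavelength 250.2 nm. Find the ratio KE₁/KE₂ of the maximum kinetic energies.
1.3467

Using Einstein's equation: KE_max = hc/λ - φ

For λ₁ = 220.5 nm:
E₁ = hc/λ₁ = 5.6229 eV
KE₁ = E₁ - φ = 5.6229 - 3.03 = 2.5929 eV

For λ₂ = 250.2 nm:
E₂ = hc/λ₂ = 4.9554 eV
KE₂ = E₂ - φ = 4.9554 - 3.03 = 1.9254 eV

Ratio: KE₁/KE₂ = 2.5929/1.9254 = 1.3467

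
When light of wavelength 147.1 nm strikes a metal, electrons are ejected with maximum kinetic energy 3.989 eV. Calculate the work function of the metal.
4.44 eV

From Einstein's photoelectric equation: KE_max = hf - φ = hc/λ - φ

Rearranging for φ:
φ = hc/λ - KE_max

Calculate photon energy:
E_photon = hc/λ = 8.4286 eV

Therefore:
φ = 8.4286 - 3.989 = 4.44 eV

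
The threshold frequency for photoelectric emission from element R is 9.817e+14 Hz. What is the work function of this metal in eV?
4.06 eV

At the threshold frequency, photon energy equals work function:
φ = hf₀

Calculating:
φ = (6.626×10⁻³⁴ J·s)(9.817e+14 Hz)
φ = 4.06 eV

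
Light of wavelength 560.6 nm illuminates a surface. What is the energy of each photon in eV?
2.2116 eV

Using E = hf = hc/λ:

E = hc/λ = (6.626×10⁻³⁴ J·s)(3×10⁸ m/s) / (560.6×10⁻⁹ m)
E = 2.2116 eV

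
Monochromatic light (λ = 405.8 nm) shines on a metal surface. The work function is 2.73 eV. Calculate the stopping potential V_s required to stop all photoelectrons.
0.3253 V

The stopping potential V_s satisfies: eV_s = KE_max

First, find KE_max using Einstein's equation:
E_photon = hc/λ = 3.0553 eV
KE_max = E_photon - φ = 3.0553 - 2.73 = 0.3253 eV

Since eV_s = KE_max:
V_s = KE_max/e = 0.3253 V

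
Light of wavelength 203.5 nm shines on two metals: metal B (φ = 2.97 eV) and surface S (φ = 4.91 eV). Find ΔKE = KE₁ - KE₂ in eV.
1.9400 eV

Using KE_max = hc/λ - φ for each metal:

Photon energy: E = hc/λ = 6.0926 eV

For metal B (φ₁ = 2.97 eV):
KE₁ = E - φ₁ = 6.0926 - 2.97 = 3.1226 eV

For surface S (φ₂ = 4.91 eV):
KE₂ = E - φ₂ = 6.0926 - 4.91 = 1.1826 eV

Difference:
ΔKE = KE₁ - KE₂ = 3.1226 - 1.1826 = 1.9400 eV

Note: The difference equals the difference in work functions: 4.91 - 2.97 = 1.94 eV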